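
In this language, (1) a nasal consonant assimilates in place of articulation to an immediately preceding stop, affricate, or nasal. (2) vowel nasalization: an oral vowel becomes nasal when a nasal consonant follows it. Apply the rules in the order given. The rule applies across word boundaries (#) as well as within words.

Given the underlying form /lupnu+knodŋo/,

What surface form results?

Rule 1: /n/ after /p/ (labial) → [m]
Rule 1: /n/ after /k/ (velar) → [ŋ]
Rule 1: /ŋ/ after /d/ (alveolar) → [n]
After rule 1: lupmu+kŋodno
Rule 2: no segment meets the rule's conditions; no change.

[lupmu+kŋodno]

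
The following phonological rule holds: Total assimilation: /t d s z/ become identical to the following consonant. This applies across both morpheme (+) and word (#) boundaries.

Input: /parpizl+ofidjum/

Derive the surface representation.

[parpill+ofijjum]

/z/ before /l/ → [l] (total assimilation)
/d/ before /j/ → [j] (total assimilation)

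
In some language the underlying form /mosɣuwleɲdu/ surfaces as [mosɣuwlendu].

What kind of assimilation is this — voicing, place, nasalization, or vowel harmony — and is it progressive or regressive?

place assimilation, regressive

/ɲ/→[n].
Each target copies a feature from the following segment, so the direction is regressive.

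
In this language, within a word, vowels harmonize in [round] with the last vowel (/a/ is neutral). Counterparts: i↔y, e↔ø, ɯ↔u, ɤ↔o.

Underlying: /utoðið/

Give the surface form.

/u/ harmonizes with /i/ ([-round]) → [ɯ]
/o/ harmonizes with /i/ ([-round]) → [ɤ]

[ɯtɤðið]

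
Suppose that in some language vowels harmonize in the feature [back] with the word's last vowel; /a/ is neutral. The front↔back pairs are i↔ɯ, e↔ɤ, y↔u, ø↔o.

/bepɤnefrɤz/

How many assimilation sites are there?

2

/e/ harmonizes with /ɤ/ ([+back]) → [ɤ]
/e/ harmonizes with /ɤ/ ([+back]) → [ɤ]
2 segments change.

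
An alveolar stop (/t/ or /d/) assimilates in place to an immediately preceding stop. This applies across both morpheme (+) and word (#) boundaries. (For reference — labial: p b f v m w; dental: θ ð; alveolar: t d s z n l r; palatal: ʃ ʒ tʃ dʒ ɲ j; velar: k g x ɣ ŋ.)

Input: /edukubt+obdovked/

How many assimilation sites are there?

2

/t/ after /b/ (labial) → [p]
/d/ after /b/ (labial) → [b]
2 segments change.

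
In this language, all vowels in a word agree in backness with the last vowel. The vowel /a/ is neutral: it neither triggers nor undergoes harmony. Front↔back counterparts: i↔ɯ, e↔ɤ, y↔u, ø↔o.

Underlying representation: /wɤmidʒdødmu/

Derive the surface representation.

/i/ harmonizes with /u/ ([+back]) → [ɯ]
/ø/ harmonizes with /u/ ([+back]) → [o]

[wɤmɯdʒdodmu]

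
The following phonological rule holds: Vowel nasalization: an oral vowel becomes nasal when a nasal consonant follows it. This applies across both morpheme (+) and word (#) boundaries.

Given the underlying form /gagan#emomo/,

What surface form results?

[gagãn#ẽmõmo]

/a/ before nasal /n/ → [ã]
/e/ before nasal /m/ → [ẽ]
/o/ before nasal /m/ → [õ]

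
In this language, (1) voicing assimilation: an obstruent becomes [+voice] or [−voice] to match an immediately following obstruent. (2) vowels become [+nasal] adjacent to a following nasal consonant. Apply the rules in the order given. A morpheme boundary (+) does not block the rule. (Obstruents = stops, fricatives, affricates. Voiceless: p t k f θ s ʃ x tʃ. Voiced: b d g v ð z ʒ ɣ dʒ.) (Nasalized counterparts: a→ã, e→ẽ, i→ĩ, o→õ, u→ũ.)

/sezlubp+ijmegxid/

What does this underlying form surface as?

Rule 1: /b/ before /p/ (voiceless) → [p]
Rule 1: /g/ before /x/ (voiceless) → [k]
After rule 1: sezlupp+ijmekxid
Rule 2: no segment meets the rule's conditions; no change.

[sezlupp+ijmekxid]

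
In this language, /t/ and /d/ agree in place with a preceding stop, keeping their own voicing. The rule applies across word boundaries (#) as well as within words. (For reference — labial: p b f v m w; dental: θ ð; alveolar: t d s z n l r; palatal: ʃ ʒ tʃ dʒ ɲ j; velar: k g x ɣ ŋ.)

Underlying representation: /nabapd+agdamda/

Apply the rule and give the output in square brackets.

[nabapb+aggamda]

/d/ after /p/ (labial) → [b]
/d/ after /g/ (velar) → [g]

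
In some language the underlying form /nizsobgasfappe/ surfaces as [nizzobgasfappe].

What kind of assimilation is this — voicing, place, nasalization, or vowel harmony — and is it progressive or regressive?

/s/→[z].
Each target copies a feature from the preceding segment, so the direction is progressive.

voicing assimilation, progressive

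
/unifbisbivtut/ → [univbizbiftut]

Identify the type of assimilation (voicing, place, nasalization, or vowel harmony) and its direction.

voicing assimilation, regressive

/f/→[v] /s/→[z] /v/→[f].
Each target copies a feature from the following segment, so the direction is regressive.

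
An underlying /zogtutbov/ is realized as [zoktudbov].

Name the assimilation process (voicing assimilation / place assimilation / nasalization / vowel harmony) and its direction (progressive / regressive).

/g/→[k] /t/→[d].
Each target copies a feature from the following segment, so the direction is regressive.

voicing assimilation, regressive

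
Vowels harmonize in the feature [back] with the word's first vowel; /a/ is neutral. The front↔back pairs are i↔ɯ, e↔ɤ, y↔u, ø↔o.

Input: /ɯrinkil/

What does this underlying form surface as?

/i/ harmonizes with /ɯ/ ([+back]) → [ɯ]
/i/ harmonizes with /ɯ/ ([+back]) → [ɯ]

[ɯrɯnkɯl]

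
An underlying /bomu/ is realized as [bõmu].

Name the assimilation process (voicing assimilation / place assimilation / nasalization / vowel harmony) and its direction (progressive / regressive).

/o/→[õ].
Each target copies a feature from the following segment, so the direction is regressive.

nasalization, regressive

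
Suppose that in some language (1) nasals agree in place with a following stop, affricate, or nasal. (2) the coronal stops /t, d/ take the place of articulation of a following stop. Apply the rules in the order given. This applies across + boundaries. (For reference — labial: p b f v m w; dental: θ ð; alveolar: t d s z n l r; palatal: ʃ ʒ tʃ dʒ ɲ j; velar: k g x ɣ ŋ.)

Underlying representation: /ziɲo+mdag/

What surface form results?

Rule 1: /m/ before /d/ (alveolar) → [n]
After rule 1: ziɲo+ndag
Rule 2: no segment meets the rule's conditions; no change.

[ziɲo+ndag]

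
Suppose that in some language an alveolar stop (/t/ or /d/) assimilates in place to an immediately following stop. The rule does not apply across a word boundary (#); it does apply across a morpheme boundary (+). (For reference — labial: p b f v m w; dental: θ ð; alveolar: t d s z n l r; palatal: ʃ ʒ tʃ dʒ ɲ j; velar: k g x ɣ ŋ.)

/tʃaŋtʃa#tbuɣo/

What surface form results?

/t/ before /b/ (labial) → [p]

[tʃaŋtʃa#pbuɣo]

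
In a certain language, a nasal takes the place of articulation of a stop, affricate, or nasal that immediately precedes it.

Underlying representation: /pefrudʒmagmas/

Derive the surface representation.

[pefrudʒɲagŋas]

/m/ after /dʒ/ (palatal) → [ɲ]
/m/ after /g/ (velar) → [ŋ]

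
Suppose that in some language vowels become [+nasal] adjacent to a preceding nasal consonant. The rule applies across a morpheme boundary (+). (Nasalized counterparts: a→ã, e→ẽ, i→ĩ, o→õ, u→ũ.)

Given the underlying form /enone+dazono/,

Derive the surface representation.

[enõnẽ+dazonõ]

/o/ after nasal /n/ → [õ]
/e/ after nasal /n/ → [ẽ]
/o/ after nasal /n/ → [õ]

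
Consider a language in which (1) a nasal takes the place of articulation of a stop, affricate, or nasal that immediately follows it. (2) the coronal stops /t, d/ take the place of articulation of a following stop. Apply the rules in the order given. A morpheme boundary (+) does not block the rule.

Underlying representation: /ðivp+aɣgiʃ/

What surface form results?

[ðivp+aɣgiʃ]

Rule 1: no segment meets the rule's conditions; no change.
After rule 1: ðivp+aɣgiʃ
Rule 2: no segment meets the rule's conditions; no change.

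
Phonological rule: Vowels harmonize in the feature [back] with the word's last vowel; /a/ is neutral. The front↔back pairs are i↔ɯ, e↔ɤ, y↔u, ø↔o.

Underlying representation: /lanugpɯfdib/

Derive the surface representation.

/u/ harmonizes with /i/ ([-back]) → [y]
/ɯ/ harmonizes with /i/ ([-back]) → [i]

[lanygpifdib]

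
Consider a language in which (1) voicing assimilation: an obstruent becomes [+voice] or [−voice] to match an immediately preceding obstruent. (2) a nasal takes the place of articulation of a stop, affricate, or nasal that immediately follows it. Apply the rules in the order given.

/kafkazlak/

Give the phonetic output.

Rule 1: no segment meets the rule's conditions; no change.
After rule 1: kafkazlak
Rule 2: no segment meets the rule's conditions; no change.

[kafkazlak]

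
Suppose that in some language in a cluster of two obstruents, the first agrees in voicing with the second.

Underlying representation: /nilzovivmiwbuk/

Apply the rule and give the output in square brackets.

[nilzovivmiwbuk]

no segment meets the rule's conditions; no change.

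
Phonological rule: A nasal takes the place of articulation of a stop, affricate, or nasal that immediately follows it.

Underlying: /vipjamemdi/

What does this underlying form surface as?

/m/ before /d/ (alveolar) → [n]

[vipjamendi]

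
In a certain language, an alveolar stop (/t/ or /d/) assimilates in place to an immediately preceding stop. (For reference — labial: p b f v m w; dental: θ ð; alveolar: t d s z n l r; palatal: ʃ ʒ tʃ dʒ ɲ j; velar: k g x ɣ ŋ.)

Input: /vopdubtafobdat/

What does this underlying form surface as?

[vopbubpafobbat]

/d/ after /p/ (labial) → [b]
/t/ after /b/ (labial) → [p]
/d/ after /b/ (labial) → [b]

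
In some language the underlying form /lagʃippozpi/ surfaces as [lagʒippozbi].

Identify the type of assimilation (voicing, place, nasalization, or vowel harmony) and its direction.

voicing assimilation, progressive

/ʃ/→[ʒ] /p/→[b].
Each target copies a feature from the preceding segment, so the direction is progressive.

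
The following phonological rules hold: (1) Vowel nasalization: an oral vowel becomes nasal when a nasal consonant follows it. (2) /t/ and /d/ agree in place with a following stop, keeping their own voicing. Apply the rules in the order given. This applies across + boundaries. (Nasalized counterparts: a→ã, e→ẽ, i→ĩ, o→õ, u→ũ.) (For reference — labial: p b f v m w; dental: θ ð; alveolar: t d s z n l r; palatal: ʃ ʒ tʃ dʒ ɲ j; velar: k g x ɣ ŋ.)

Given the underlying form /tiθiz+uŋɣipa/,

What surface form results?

[tiθiz+ũŋɣipa]

Rule 1: /u/ before nasal /ŋ/ → [ũ]
After rule 1: tiθiz+ũŋɣipa
Rule 2: no segment meets the rule's conditions; no change.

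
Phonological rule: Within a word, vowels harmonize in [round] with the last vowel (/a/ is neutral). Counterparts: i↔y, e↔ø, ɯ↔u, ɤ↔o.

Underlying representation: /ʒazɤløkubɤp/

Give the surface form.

[ʒazɤlekɯbɤp]

/ø/ harmonizes with /ɤ/ ([-round]) → [e]
/u/ harmonizes with /ɤ/ ([-round]) → [ɯ]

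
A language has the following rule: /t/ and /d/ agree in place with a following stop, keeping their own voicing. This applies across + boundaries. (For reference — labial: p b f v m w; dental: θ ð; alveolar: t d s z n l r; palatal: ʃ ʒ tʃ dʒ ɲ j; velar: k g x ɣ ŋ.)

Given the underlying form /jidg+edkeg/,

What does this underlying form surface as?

/d/ before /g/ (velar) → [g]
/d/ before /k/ (velar) → [g]

[jigg+egkeg]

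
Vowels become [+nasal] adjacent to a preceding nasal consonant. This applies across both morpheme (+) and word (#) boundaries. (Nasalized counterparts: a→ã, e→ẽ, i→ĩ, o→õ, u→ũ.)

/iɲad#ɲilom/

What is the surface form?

/a/ after nasal /ɲ/ → [ã]
/i/ after nasal /ɲ/ → [ĩ]

[iɲãd#ɲĩlom]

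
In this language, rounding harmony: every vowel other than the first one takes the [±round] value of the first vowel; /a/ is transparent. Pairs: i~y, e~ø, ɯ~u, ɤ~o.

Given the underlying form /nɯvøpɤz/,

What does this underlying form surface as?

/ø/ harmonizes with /ɯ/ ([-round]) → [e]

[nɯvepɤz]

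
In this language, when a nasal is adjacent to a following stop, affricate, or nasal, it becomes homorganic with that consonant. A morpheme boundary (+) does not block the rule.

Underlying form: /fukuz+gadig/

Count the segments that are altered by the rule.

0

No segment meets the rule's conditions.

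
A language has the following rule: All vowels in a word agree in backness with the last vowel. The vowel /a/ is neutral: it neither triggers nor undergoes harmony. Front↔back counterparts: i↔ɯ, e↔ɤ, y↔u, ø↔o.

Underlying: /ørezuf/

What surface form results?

[orɤzuf]

/ø/ harmonizes with /u/ ([+back]) → [o]
/e/ harmonizes with /u/ ([+back]) → [ɤ]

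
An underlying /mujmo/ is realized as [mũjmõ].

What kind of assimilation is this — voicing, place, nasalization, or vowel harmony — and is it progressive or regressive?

/u/→[ũ] /o/→[õ].
Each target copies a feature from the preceding segment, so the direction is progressive.

nasalization, progressive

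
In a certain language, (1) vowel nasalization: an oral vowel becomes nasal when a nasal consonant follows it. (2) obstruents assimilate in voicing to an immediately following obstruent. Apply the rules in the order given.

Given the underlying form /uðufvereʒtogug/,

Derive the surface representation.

Rule 1: no segment meets the rule's conditions; no change.
After rule 1: uðufvereʒtogug
Rule 2: /f/ before /v/ (voiced) → [v]
Rule 2: /ʒ/ before /t/ (voiceless) → [ʃ]

[uðuvvereʃtogug]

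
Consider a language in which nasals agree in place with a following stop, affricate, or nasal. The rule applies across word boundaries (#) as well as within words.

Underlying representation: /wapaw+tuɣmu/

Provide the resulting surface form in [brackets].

[wapaw+tuɣmu]

no segment meets the rule's conditions; no change.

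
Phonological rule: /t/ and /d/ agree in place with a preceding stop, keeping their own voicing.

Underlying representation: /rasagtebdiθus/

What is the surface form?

[rasagkebbiθus]

/t/ after /g/ (velar) → [k]
/d/ after /b/ (labial) → [b]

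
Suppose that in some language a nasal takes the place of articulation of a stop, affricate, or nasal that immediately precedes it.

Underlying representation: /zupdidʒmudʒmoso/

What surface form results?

/m/ after /dʒ/ (palatal) → [ɲ]
/m/ after /dʒ/ (palatal) → [ɲ]

[zupdidʒɲudʒɲoso]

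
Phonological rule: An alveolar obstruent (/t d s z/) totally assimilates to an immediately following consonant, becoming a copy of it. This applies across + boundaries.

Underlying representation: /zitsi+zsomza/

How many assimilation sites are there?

2

/t/ before /s/ → [s] (total assimilation)
/z/ before /s/ → [s] (total assimilation)
2 segments change.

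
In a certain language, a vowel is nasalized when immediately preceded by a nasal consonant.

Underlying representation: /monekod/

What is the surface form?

/o/ after nasal /m/ → [õ]
/e/ after nasal /n/ → [ẽ]

[mõnẽkod]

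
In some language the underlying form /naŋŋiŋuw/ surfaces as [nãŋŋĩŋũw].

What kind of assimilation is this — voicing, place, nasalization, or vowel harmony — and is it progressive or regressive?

nasalization, progressive

/a/→[ã] /i/→[ĩ] /u/→[ũ].
Each target copies a feature from the preceding segment, so the direction is progressive.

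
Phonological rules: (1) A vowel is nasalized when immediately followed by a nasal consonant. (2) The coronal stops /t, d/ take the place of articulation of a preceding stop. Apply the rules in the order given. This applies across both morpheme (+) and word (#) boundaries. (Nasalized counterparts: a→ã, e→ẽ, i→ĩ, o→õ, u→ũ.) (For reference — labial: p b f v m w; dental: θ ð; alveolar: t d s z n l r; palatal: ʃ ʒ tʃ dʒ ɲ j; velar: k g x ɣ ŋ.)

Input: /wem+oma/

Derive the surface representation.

[wẽm+õma]

Rule 1: /e/ before nasal /m/ → [ẽ]
Rule 1: /o/ before nasal /m/ → [õ]
After rule 1: wẽm+õma
Rule 2: no segment meets the rule's conditions; no change.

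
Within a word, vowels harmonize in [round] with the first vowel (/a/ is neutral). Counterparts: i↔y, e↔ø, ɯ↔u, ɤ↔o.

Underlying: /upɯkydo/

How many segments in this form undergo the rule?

/ɯ/ harmonizes with /u/ ([+round]) → [u]
1 segment changes.

1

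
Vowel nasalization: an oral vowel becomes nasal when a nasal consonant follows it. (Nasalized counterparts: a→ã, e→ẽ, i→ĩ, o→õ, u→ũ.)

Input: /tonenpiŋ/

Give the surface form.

/o/ before nasal /n/ → [õ]
/e/ before nasal /n/ → [ẽ]
/i/ before nasal /ŋ/ → [ĩ]

[tõnẽnpĩŋ]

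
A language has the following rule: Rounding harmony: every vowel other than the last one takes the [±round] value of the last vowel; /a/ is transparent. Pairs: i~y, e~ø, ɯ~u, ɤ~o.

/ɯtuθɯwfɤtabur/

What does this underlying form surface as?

/ɯ/ harmonizes with /u/ ([+round]) → [u]
/ɯ/ harmonizes with /u/ ([+round]) → [u]
/ɤ/ harmonizes with /u/ ([+round]) → [o]

[utuθuwfotabur]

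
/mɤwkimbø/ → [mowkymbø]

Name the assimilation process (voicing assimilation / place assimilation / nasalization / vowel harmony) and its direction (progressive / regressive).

/ɤ/→[o] /i/→[y].
Vowels agree with the last vowel, so the harmony is regressive.

vowel harmony, regressive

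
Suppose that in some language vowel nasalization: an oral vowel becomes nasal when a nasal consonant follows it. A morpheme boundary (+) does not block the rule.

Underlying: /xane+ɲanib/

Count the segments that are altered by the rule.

/a/ before nasal /n/ → [ã]
/e/ before nasal /ɲ/ → [ẽ]
/a/ before nasal /n/ → [ã]
3 segments change.

3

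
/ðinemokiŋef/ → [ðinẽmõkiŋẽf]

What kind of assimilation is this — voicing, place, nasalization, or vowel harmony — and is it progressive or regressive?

nasalization, progressive

/e/→[ẽ] /o/→[õ] /e/→[ẽ].
Each target copies a feature from the preceding segment, so the direction is progressive.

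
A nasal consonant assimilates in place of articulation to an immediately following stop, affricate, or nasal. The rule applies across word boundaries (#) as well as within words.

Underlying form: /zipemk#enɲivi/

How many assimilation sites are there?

2

/m/ before /k/ (velar) → [ŋ]
/n/ before /ɲ/ (palatal) → [ɲ]
2 segments change.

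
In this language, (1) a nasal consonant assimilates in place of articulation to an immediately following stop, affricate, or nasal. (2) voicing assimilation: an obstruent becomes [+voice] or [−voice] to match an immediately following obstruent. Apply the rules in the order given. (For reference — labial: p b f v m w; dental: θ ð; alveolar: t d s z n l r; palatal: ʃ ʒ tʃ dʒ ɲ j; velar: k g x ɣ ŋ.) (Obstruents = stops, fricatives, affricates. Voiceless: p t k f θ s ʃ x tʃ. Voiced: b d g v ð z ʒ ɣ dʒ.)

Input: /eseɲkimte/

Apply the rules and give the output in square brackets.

[eseŋkinte]

Rule 1: /ɲ/ before /k/ (velar) → [ŋ]
Rule 1: /m/ before /t/ (alveolar) → [n]
After rule 1: eseŋkinte
Rule 2: no segment meets the rule's conditions; no change.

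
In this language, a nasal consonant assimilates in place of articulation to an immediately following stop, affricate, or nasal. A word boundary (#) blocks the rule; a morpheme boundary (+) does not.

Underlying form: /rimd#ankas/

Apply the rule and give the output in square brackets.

/m/ before /d/ (alveolar) → [n]
/n/ before /k/ (velar) → [ŋ]

[rind#aŋkas]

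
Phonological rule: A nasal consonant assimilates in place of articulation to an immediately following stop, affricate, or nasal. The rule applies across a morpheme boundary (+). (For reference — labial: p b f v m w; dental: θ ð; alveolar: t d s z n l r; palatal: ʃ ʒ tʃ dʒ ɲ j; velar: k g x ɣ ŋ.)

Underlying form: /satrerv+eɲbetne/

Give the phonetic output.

[satrerv+embetne]

/ɲ/ before /b/ (labial) → [m]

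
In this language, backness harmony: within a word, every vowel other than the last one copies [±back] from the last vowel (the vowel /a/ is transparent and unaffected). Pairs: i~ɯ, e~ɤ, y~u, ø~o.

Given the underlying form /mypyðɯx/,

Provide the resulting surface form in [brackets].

/y/ harmonizes with /ɯ/ ([+back]) → [u]
/y/ harmonizes with /ɯ/ ([+back]) → [u]

[mupuðɯx]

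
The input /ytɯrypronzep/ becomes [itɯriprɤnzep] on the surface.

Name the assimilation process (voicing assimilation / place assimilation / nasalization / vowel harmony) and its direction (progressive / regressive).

/y/→[i] /y/→[i] /o/→[ɤ].
Vowels agree with the last vowel, so the harmony is regressive.

vowel harmony, regressive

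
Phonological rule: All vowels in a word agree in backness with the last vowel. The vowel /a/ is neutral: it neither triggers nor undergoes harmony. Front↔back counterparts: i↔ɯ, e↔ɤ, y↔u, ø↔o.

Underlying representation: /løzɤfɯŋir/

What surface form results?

[løzefiŋir]

/ɤ/ harmonizes with /i/ ([-back]) → [e]
/ɯ/ harmonizes with /i/ ([-back]) → [i]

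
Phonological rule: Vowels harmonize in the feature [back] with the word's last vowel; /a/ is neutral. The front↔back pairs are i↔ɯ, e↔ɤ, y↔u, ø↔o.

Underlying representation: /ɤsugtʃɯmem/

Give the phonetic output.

[esygtʃimem]

/ɤ/ harmonizes with /e/ ([-back]) → [e]
/u/ harmonizes with /e/ ([-back]) → [y]
/ɯ/ harmonizes with /e/ ([-back]) → [i]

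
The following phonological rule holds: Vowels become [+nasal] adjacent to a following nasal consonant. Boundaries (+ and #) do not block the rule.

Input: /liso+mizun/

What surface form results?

/o/ before nasal /m/ → [õ]
/u/ before nasal /n/ → [ũ]

[lisõ+mizũn]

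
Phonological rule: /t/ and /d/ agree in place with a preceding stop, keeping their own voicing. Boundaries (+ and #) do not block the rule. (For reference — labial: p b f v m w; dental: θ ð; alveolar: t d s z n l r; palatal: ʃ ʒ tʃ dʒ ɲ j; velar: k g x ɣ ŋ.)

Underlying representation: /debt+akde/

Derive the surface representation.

/t/ after /b/ (labial) → [p]
/d/ after /k/ (velar) → [g]

[debp+akge]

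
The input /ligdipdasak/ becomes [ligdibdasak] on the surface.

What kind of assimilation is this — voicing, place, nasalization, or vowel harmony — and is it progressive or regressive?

voicing assimilation, regressive

/p/→[b].
Each target copies a feature from the following segment, so the direction is regressive.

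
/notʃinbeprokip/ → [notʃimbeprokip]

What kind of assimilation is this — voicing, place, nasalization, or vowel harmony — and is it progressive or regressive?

/n/→[m].
Each target copies a feature from the following segment, so the direction is regressive.

place assimilation, regressive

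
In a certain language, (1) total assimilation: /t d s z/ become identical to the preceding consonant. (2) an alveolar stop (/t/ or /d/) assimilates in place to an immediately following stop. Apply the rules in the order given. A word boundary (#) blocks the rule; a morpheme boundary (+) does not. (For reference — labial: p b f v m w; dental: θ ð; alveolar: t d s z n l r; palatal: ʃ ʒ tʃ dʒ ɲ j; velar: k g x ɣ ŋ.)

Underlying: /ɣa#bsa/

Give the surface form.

Rule 1: /s/ after /b/ → [b] (total assimilation)
After rule 1: ɣa#bba
Rule 2: no segment meets the rule's conditions; no change.

[ɣa#bba]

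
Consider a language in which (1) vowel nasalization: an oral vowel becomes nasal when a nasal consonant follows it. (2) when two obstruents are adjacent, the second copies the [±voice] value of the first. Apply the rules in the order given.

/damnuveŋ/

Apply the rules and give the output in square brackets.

Rule 1: /a/ before nasal /m/ → [ã]
Rule 1: /e/ before nasal /ŋ/ → [ẽ]
After rule 1: dãmnuvẽŋ
Rule 2: no segment meets the rule's conditions; no change.

[dãmnuvẽŋ]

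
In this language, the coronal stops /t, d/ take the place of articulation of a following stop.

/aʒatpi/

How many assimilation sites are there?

1

/t/ before /p/ (labial) → [p]
1 segment changes.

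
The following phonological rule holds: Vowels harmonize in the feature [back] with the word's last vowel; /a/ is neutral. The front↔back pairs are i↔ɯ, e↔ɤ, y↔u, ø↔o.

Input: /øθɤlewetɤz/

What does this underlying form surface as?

[oθɤlɤwɤtɤz]

/ø/ harmonizes with /ɤ/ ([+back]) → [o]
/e/ harmonizes with /ɤ/ ([+back]) → [ɤ]
/e/ harmonizes with /ɤ/ ([+back]) → [ɤ]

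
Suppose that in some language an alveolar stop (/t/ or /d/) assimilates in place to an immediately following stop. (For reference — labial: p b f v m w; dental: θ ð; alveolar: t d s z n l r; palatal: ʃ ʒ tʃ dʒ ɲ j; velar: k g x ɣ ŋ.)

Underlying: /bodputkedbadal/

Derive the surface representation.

[bobpukkebbadal]

/d/ before /p/ (labial) → [b]
/t/ before /k/ (velar) → [k]
/d/ before /b/ (labial) → [b]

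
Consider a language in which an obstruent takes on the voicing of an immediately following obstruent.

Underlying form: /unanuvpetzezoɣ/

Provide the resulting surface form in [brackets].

[unanufpedzezoɣ]

/v/ before /p/ (voiceless) → [f]
/t/ before /z/ (voiced) → [d]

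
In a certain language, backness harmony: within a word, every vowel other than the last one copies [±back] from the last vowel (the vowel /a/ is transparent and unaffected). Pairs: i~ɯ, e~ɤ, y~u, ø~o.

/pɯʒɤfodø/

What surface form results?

[piʒefødø]

/ɯ/ harmonizes with /ø/ ([-back]) → [i]
/ɤ/ harmonizes with /ø/ ([-back]) → [e]
/o/ harmonizes with /ø/ ([-back]) → [ø]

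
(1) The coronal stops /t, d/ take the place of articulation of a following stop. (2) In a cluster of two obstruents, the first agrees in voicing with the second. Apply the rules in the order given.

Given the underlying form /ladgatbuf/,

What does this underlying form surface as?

Rule 1: /d/ before /g/ (velar) → [g]
Rule 1: /t/ before /b/ (labial) → [p]
After rule 1: laggapbuf
Rule 2: /p/ before /b/ (voiced) → [b]

[laggabbuf]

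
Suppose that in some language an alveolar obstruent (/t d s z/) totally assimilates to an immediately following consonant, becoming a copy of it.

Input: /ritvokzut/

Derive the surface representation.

/t/ before /v/ → [v] (total assimilation)

[rivvokzut]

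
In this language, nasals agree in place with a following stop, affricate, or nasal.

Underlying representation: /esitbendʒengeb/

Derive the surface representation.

/n/ before /dʒ/ (palatal) → [ɲ]
/n/ before /g/ (velar) → [ŋ]

[esitbeɲdʒeŋgeb]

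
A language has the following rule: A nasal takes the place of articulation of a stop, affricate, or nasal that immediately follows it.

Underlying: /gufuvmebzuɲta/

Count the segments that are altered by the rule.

/ɲ/ before /t/ (alveolar) → [n]
1 segment changes.

1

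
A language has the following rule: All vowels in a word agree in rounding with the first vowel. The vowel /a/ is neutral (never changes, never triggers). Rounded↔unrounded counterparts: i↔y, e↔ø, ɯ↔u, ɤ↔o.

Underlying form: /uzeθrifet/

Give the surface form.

/e/ harmonizes with /u/ ([+round]) → [ø]
/i/ harmonizes with /u/ ([+round]) → [y]
/e/ harmonizes with /u/ ([+round]) → [ø]

[uzøθryføt]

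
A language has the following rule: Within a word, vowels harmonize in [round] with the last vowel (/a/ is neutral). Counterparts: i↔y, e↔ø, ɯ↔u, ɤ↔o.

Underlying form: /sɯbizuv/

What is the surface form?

[subyzuv]

/ɯ/ harmonizes with /u/ ([+round]) → [u]
/i/ harmonizes with /u/ ([+round]) → [y]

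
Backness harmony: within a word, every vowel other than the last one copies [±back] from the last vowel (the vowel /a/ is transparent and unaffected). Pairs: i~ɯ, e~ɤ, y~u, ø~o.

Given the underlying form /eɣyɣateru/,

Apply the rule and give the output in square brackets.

/e/ harmonizes with /u/ ([+back]) → [ɤ]
/y/ harmonizes with /u/ ([+back]) → [u]
/e/ harmonizes with /u/ ([+back]) → [ɤ]

[ɤɣuɣatɤru]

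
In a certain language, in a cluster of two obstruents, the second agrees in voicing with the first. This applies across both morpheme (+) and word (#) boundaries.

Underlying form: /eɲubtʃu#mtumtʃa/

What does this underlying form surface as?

[eɲubdʒu#mtumtʃa]

/tʃ/ after /b/ (voiced) → [dʒ]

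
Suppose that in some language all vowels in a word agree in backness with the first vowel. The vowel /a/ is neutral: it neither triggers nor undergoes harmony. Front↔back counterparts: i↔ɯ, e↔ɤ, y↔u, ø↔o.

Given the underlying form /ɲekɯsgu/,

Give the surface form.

[ɲekisgy]

/ɯ/ harmonizes with /e/ ([-back]) → [i]
/u/ harmonizes with /e/ ([-back]) → [y]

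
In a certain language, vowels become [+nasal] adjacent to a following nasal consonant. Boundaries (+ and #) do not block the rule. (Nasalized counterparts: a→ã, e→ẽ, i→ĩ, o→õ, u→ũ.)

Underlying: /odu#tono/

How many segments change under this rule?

1

/o/ before nasal /n/ → [õ]
1 segment changes.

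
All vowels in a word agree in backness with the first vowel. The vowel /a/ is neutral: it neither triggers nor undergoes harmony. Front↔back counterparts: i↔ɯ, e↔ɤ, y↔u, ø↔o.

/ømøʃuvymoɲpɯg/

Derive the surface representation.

/u/ harmonizes with /ø/ ([-back]) → [y]
/o/ harmonizes with /ø/ ([-back]) → [ø]
/ɯ/ harmonizes with /ø/ ([-back]) → [i]

[ømøʃyvymøɲpig]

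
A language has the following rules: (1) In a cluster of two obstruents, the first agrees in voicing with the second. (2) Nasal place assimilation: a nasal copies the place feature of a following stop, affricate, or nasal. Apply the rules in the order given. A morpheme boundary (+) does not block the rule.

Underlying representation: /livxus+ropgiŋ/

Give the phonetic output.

Rule 1: /v/ before /x/ (voiceless) → [f]
Rule 1: /p/ before /g/ (voiced) → [b]
After rule 1: lifxus+robgiŋ
Rule 2: no segment meets the rule's conditions; no change.

[lifxus+robgiŋ]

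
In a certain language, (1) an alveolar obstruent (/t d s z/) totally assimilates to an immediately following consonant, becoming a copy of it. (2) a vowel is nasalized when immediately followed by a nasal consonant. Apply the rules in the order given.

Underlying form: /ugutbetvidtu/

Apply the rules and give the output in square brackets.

[ugubbevvittu]

Rule 1: /t/ before /b/ → [b] (total assimilation)
Rule 1: /t/ before /v/ → [v] (total assimilation)
Rule 1: /d/ before /t/ → [t] (total assimilation)
After rule 1: ugubbevvittu
Rule 2: no segment meets the rule's conditions; no change.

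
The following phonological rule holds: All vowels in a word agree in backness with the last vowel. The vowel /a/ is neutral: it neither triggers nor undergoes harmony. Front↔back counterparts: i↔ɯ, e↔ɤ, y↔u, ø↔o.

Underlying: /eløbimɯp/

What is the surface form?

/e/ harmonizes with /ɯ/ ([+back]) → [ɤ]
/ø/ harmonizes with /ɯ/ ([+back]) → [o]
/i/ harmonizes with /ɯ/ ([+back]) → [ɯ]

[ɤlobɯmɯp]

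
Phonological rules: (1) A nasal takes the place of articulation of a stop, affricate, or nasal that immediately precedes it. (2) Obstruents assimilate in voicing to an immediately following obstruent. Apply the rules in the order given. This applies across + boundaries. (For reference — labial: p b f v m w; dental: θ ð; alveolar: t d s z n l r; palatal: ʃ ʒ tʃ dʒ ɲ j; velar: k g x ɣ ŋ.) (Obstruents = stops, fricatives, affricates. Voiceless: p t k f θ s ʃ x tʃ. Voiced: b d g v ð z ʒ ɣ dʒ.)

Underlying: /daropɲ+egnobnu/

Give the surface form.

Rule 1: /ɲ/ after /p/ (labial) → [m]
Rule 1: /n/ after /g/ (velar) → [ŋ]
Rule 1: /n/ after /b/ (labial) → [m]
After rule 1: daropm+egŋobmu
Rule 2: no segment meets the rule's conditions; no change.

[daropm+egŋobmu]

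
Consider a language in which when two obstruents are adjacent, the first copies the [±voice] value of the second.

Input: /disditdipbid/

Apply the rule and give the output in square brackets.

[dizdiddibbid]

/s/ before /d/ (voiced) → [z]
/t/ before /d/ (voiced) → [d]
/p/ before /b/ (voiced) → [b]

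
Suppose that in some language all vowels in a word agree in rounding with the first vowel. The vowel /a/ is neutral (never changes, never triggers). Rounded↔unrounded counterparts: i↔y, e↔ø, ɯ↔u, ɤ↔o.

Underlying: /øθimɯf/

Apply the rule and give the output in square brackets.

/i/ harmonizes with /ø/ ([+round]) → [y]
/ɯ/ harmonizes with /ø/ ([+round]) → [u]

[øθymuf]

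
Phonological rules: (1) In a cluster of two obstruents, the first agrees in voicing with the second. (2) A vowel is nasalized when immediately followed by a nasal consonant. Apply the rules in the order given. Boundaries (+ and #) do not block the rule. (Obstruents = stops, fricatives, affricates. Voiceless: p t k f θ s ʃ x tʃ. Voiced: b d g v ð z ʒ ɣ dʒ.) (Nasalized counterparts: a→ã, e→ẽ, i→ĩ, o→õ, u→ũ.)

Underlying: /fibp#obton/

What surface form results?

Rule 1: /b/ before /p/ (voiceless) → [p]
Rule 1: /b/ before /t/ (voiceless) → [p]
After rule 1: fipp#opton
Rule 2: /o/ before nasal /n/ → [õ]

[fipp#optõn]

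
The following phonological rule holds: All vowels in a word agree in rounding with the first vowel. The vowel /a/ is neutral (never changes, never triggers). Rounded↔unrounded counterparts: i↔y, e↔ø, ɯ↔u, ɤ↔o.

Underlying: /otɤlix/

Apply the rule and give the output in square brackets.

/ɤ/ harmonizes with /o/ ([+round]) → [o]
/i/ harmonizes with /o/ ([+round]) → [y]

[otolyx]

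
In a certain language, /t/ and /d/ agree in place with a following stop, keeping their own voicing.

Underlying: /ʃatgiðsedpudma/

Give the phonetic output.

[ʃakgiðsebpudma]

/t/ before /g/ (velar) → [k]
/d/ before /p/ (labial) → [b]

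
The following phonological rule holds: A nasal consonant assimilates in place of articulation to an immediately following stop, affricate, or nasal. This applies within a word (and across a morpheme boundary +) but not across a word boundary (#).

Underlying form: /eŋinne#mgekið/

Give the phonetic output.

[eŋinne#ŋgekið]

/m/ before /g/ (velar) → [ŋ]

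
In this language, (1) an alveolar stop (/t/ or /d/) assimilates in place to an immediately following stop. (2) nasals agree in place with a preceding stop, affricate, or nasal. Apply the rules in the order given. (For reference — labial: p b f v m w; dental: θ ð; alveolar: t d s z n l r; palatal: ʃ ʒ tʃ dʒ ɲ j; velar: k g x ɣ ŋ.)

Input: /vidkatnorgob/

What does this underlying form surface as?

[vigkatnorgob]

Rule 1: /d/ before /k/ (velar) → [g]
After rule 1: vigkatnorgob
Rule 2: no segment meets the rule's conditions; no change.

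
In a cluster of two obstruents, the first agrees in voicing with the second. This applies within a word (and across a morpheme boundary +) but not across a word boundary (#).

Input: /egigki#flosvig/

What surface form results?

[egikki#flozvig]

/g/ before /k/ (voiceless) → [k]
/s/ before /v/ (voiced) → [z]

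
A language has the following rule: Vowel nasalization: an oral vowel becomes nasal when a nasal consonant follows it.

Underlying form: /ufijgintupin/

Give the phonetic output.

/i/ before nasal /n/ → [ĩ]
/i/ before nasal /n/ → [ĩ]

[ufijgĩntupĩn]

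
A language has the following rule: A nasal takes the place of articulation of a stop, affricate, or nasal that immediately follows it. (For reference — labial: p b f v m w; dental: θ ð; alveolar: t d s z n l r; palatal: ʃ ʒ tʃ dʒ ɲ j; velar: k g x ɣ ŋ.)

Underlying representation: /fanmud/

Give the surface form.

/n/ before /m/ (labial) → [m]

[fammud]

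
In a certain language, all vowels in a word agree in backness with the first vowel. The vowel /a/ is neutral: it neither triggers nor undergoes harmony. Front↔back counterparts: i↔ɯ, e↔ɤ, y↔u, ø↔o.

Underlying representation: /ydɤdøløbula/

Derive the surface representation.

[ydedøløbyla]

/ɤ/ harmonizes with /y/ ([-back]) → [e]
/u/ harmonizes with /y/ ([-back]) → [y]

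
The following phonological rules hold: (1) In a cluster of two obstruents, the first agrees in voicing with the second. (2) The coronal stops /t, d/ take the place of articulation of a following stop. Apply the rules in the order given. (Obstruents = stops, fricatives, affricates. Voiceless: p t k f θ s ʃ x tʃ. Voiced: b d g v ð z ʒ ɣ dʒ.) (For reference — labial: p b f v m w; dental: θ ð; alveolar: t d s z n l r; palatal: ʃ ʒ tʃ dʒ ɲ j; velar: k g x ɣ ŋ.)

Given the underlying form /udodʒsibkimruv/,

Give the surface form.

Rule 1: /dʒ/ before /s/ (voiceless) → [tʃ]
Rule 1: /b/ before /k/ (voiceless) → [p]
After rule 1: udotʃsipkimruv
Rule 2: no segment meets the rule's conditions; no change.

[udotʃsipkimruv]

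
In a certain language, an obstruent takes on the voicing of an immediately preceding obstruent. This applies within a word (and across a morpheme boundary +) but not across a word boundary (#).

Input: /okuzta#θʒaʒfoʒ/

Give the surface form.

/t/ after /z/ (voiced) → [d]
/ʒ/ after /θ/ (voiceless) → [ʃ]
/f/ after /ʒ/ (voiced) → [v]

[okuzda#θʃaʒvoʒ]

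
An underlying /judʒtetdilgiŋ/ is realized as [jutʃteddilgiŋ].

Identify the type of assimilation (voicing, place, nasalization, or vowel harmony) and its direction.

voicing assimilation, regressive

/dʒ/→[tʃ] /t/→[d].
Each target copies a feature from the following segment, so the direction is regressive.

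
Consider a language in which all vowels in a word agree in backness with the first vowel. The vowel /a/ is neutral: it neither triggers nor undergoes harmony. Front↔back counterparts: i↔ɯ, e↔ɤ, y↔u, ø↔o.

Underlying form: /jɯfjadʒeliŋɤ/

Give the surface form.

[jɯfjadʒɤlɯŋɤ]

/e/ harmonizes with /ɯ/ ([+back]) → [ɤ]
/i/ harmonizes with /ɯ/ ([+back]) → [ɯ]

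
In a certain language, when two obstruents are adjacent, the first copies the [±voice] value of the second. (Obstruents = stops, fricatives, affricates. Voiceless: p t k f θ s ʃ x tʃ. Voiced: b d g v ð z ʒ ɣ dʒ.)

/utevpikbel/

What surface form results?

/v/ before /p/ (voiceless) → [f]
/k/ before /b/ (voiced) → [g]

[utefpigbel]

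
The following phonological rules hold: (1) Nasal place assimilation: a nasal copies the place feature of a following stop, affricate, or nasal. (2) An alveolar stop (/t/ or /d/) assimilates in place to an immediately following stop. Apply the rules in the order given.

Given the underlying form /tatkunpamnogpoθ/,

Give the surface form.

[takkumpannogpoθ]

Rule 1: /n/ before /p/ (labial) → [m]
Rule 1: /m/ before /n/ (alveolar) → [n]
After rule 1: tatkumpannogpoθ
Rule 2: /t/ before /k/ (velar) → [k]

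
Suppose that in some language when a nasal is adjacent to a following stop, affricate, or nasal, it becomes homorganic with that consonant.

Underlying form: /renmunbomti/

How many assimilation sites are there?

3

/n/ before /m/ (labial) → [m]
/n/ before /b/ (labial) → [m]
/m/ before /t/ (alveolar) → [n]
3 segments change.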